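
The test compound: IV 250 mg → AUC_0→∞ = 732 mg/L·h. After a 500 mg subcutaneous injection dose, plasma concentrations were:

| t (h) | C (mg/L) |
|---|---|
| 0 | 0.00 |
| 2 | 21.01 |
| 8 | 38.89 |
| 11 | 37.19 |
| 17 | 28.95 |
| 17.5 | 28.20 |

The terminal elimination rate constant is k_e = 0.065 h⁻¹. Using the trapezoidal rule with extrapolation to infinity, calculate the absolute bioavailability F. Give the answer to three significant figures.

Trapezoidal AUC_0→17.5 (subcutaneous injection):
  [0→2]: (0.00+21.01)/2 × 2 = 21.01
  [2→8]: (21.01+38.89)/2 × 6 = 179.7
  [8→11]: (38.89+37.19)/2 × 3 = 114.12
  [11→17]: (37.19+28.95)/2 × 6 = 198.42
  [17→17.5]: (28.95+28.20)/2 × 0.5 = 14.2875
  Sum = 527.5375 mg/L·h
Tail: C_last/k_e = 28.20/0.065 = 433.846
AUC_0→∞ (subcutaneous injection) = 527.5375 + 433.846 = 961.3835 mg/L·h
F = (AUC_ev/D_ev)/(AUC_iv/D_iv) = (961.3835/500)/(732/250) = 1.922767/2.928 = 0.6567

F = 0.657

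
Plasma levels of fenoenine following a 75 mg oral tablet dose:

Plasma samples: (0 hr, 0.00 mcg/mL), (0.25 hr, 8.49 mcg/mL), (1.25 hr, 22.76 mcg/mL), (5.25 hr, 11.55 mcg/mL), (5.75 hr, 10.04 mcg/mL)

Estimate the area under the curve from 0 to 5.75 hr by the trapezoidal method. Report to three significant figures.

AUC = 90.7 mcg/mL·hr

Trapezoidal AUC_0→5.75:
  [0→0.25]: (0.00+8.49)/2 × 0.25 = 1.06125
  [0.25→1.25]: (8.49+22.76)/2 × 1 = 15.625
  [1.25→5.25]: (22.76+11.55)/2 × 4 = 68.62
  [5.25→5.75]: (11.55+10.04)/2 × 0.5 = 5.3975
  Sum = 90.70375 mcg/mL·hr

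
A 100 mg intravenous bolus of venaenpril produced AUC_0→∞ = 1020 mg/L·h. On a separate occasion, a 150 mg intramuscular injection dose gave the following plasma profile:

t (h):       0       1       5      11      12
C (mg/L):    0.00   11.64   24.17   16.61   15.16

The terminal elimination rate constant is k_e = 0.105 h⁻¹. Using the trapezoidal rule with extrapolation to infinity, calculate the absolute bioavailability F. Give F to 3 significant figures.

Trapezoidal AUC_0→12 (intramuscular injection):
  [0→1]: (0.00+11.64)/2 × 1 = 5.82
  [1→5]: (11.64+24.17)/2 × 4 = 71.62
  [5→11]: (24.17+16.61)/2 × 6 = 122.34
  [11→12]: (16.61+15.16)/2 × 1 = 15.885
  Sum = 215.665 mg/L·h
Tail: C_last/k_e = 15.16/0.105 = 144.381
AUC_0→∞ (intramuscular injection) = 215.665 + 144.381 = 360.046 mg/L·h
F = (AUC_ev/D_ev)/(AUC_iv/D_iv) = (360.046/150)/(1020/100) = 2.40031/10.2 = 0.2353

F = 0.235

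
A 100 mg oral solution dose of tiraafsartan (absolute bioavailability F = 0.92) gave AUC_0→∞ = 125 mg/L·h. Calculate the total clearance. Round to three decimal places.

CL = F × Dose / AUC_0→∞
   = 0.92 × 100 / 125 = 0.736 L/h

CL = 0.736 L/h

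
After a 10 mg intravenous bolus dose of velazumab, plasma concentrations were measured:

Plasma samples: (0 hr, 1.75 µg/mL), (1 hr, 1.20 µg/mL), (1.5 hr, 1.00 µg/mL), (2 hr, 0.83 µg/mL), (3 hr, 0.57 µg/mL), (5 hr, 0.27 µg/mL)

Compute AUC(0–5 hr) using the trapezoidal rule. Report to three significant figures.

Trapezoidal AUC_0→5:
  [0→1]: (1.75+1.20)/2 × 1 = 1.475
  [1→1.5]: (1.20+1.00)/2 × 0.5 = 0.55
  [1.5→2]: (1.00+0.83)/2 × 0.5 = 0.4575
  [2→3]: (0.83+0.57)/2 × 1 = 0.7
  [3→5]: (0.57+0.27)/2 × 2 = 0.84
  Sum = 4.0225 µg/mL·hr

AUC = 4.02 µg/mL·hr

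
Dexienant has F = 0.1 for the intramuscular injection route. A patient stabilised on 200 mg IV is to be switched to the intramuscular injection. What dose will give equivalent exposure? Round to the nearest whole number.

For equal systemic exposure: F × D_ev = D_iv
D_ev = D_iv / F = 200 / 0.1 = 2000 mg

D_intramuscular = 2000 mg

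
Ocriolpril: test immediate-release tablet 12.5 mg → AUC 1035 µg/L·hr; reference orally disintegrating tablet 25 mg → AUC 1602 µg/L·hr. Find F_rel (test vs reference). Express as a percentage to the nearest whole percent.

F_rel = 129%

F_rel = (AUC_test/D_test) / (AUC_ref/D_ref)
      = (1035/12.5) / (1602/25)
      = 82.8 / 64.08 = 1.2921 = 129.21%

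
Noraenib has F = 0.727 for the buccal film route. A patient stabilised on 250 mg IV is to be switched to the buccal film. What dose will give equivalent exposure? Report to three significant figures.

For equal systemic exposure: F × D_ev = D_iv
D_ev = D_iv / F = 250 / 0.727 = 343.879 mg

D_buccal = 344 mg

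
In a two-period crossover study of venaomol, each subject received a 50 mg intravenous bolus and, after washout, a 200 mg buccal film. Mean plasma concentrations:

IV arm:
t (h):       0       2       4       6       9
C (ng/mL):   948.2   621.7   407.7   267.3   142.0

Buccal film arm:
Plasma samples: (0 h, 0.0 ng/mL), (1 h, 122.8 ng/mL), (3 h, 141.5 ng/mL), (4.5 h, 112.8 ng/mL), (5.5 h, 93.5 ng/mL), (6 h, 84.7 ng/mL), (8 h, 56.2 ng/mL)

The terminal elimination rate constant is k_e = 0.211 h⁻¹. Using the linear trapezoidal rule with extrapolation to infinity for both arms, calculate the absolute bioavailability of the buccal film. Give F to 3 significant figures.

F = 0.0587

Trapezoidal AUC_0→9 (IV):
  [0→2]: (948.2+621.7)/2 × 2 = 1569.9
  [2→4]: (621.7+407.7)/2 × 2 = 1029.4
  [4→6]: (407.7+267.3)/2 × 2 = 675.0
  [6→9]: (267.3+142.0)/2 × 3 = 613.95
  Sum = 3888.25 ng/mL·h
IV tail: 142.0/0.211 = 672.986; AUC_iv,0→∞ = 3888.25 + 672.986 = 4561.236 ng/mL·h
Trapezoidal AUC_0→8 (buccal film):
  [0→1]: (0.0+122.8)/2 × 1 = 61.4
  [1→3]: (122.8+141.5)/2 × 2 = 264.3
  [3→4.5]: (141.5+112.8)/2 × 1.5 = 190.725
  [4.5→5.5]: (112.8+93.5)/2 × 1 = 103.15
  [5.5→6]: (93.5+84.7)/2 × 0.5 = 44.55
  [6→8]: (84.7+56.2)/2 × 2 = 140.9
  Sum = 805.025 ng/mL·h
buccal film tail: 56.2/0.211 = 266.351; AUC_ev,0→∞ = 805.025 + 266.351 = 1071.376 ng/mL·h
F = (AUC_ev/D_ev)/(AUC_iv/D_iv) = (1071.376/200)/(4561.236/50) = 5.35688/91.22472 = 0.0587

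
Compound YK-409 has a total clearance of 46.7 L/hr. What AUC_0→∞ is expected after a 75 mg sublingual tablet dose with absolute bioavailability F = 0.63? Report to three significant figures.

AUC = 1.01 mg/L·hr

AUC_0→∞ = F × Dose / CL
        = 0.63 × 75 / 46.7 = 1.01178 mg/L·hr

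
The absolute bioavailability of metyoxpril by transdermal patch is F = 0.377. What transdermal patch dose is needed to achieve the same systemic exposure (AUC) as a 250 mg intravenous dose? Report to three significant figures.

For equal systemic exposure: F × D_ev = D_iv
D_ev = D_iv / F = 250 / 0.377 = 663.13 mg

D_transdermal = 663 mg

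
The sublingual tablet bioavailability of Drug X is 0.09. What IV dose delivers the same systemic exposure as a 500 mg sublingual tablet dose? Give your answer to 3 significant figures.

Systemic exposure from an extravascular dose = F × D_ev, so the equivalent IV dose is F × D_ev.
D_iv = F × D_ev = 0.09 × 500 = 45 mg

D_iv = 45.0 mg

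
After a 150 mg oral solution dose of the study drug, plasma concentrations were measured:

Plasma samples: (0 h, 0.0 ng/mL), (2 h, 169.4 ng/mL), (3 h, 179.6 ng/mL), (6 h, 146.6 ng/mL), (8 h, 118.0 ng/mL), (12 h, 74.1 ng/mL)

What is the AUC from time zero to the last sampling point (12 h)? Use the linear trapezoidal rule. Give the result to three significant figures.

AUC = 1480 ng/mL·h

Trapezoidal AUC_0→12:
  [0→2]: (0.0+169.4)/2 × 2 = 169.4
  [2→3]: (169.4+179.6)/2 × 1 = 174.5
  [3→6]: (179.6+146.6)/2 × 3 = 489.3
  [6→8]: (146.6+118.0)/2 × 2 = 264.6
  [8→12]: (118.0+74.1)/2 × 4 = 384.2
  Sum = 1482.0 ng/mL·h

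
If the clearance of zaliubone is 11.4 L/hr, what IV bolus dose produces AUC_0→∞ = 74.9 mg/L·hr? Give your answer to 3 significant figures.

Dose = 854 mg

Dose_iv = CL × AUC_0→∞
     = 11.4 × 74.9 = 853.86 mg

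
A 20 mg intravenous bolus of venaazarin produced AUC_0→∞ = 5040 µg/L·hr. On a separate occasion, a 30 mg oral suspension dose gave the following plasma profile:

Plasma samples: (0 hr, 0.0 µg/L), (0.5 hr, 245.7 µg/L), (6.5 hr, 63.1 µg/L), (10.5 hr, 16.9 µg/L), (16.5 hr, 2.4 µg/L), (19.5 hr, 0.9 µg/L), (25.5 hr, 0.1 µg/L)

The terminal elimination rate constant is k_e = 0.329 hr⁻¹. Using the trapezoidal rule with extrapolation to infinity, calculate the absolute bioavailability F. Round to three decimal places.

Trapezoidal AUC_0→25.5 (oral suspension):
  [0→0.5]: (0.0+245.7)/2 × 0.5 = 61.425
  [0.5→6.5]: (245.7+63.1)/2 × 6 = 926.4
  [6.5→10.5]: (63.1+16.9)/2 × 4 = 160.0
  [10.5→16.5]: (16.9+2.4)/2 × 6 = 57.9
  [16.5→19.5]: (2.4+0.9)/2 × 3 = 4.95
  [19.5→25.5]: (0.9+0.1)/2 × 6 = 3.0
  Sum = 1213.675 µg/L·hr
Tail: C_last/k_e = 0.1/0.329 = 0.304
AUC_0→∞ (oral suspension) = 1213.675 + 0.304 = 1213.979 µg/L·hr
F = (AUC_ev/D_ev)/(AUC_iv/D_iv) = (1213.979/30)/(5040/20) = 40.466/252 = 0.1606

F = 0.161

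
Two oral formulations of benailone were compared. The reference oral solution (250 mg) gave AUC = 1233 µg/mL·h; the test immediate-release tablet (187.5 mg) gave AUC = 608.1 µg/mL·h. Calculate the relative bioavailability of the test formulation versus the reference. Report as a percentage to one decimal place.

F_rel = 65.8%

F_rel = (AUC_test/D_test) / (AUC_ref/D_ref)
      = (608.1/187.5) / (1233/250)
      = 3.2432 / 4.932 = 0.6576 = 65.76%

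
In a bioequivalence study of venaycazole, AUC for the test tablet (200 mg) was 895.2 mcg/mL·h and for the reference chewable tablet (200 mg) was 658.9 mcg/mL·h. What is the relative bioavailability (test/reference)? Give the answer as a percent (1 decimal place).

F_rel = 135.9%

F_rel = (AUC_test/D_test) / (AUC_ref/D_ref)
      = (895.2/200) / (658.9/200)
      = 4.476 / 3.2945 = 1.3586 = 135.86%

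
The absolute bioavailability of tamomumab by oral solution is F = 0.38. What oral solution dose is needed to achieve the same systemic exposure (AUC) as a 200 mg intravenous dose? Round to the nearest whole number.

For equal systemic exposure: F × D_ev = D_iv
D_ev = D_iv / F = 200 / 0.38 = 526.316 mg

D_oral = 526 mg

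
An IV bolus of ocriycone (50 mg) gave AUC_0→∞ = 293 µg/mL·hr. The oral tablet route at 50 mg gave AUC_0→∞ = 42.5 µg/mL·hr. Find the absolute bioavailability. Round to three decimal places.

F = (AUC_ev / D_ev) / (AUC_iv / D_iv)
  = (42.5/50) / (293/50)
  = 0.85 / 5.86 = 0.1451

F = 0.145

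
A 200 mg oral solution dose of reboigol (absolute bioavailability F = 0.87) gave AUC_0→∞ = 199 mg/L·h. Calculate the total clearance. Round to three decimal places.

CL = 0.874 L/h

CL = F × Dose / AUC_0→∞
   = 0.87 × 200 / 199 = 0.874372 L/h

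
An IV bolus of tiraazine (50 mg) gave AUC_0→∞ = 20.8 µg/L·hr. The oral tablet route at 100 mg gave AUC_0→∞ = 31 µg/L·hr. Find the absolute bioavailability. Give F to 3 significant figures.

F = (AUC_ev / D_ev) / (AUC_iv / D_iv)
  = (31/100) / (20.8/50)
  = 0.31 / 0.416 = 0.7452

F = 0.745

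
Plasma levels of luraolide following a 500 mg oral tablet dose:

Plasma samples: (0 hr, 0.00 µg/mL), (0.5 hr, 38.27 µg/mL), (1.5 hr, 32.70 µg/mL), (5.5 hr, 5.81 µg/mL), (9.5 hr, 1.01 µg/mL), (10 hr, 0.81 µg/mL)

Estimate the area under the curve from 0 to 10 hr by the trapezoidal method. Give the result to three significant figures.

Trapezoidal AUC_0→10:
  [0→0.5]: (0.00+38.27)/2 × 0.5 = 9.5675
  [0.5→1.5]: (38.27+32.70)/2 × 1 = 35.485
  [1.5→5.5]: (32.70+5.81)/2 × 4 = 77.02
  [5.5→9.5]: (5.81+1.01)/2 × 4 = 13.64
  [9.5→10]: (1.01+0.81)/2 × 0.5 = 0.455
  Sum = 136.1675 µg/mL·hr

AUC = 136 µg/mL·hr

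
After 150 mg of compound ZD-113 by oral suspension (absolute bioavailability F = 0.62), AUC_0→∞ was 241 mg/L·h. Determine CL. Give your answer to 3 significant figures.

CL = 0.386 L/h

CL = F × Dose / AUC_0→∞
   = 0.62 × 150 / 241 = 0.385892 L/h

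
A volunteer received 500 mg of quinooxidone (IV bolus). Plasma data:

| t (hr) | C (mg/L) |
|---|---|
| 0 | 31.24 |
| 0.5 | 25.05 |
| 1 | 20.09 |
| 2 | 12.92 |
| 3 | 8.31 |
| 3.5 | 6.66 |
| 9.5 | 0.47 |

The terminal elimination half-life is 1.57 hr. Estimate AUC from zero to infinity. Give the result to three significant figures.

AUC = 78.7 mg/L·hr

Trapezoidal AUC_0→9.5:
  [0→0.5]: (31.24+25.05)/2 × 0.5 = 14.0725
  [0.5→1]: (25.05+20.09)/2 × 0.5 = 11.285
  [1→2]: (20.09+12.92)/2 × 1 = 16.505
  [2→3]: (12.92+8.31)/2 × 1 = 10.615
  [3→3.5]: (8.31+6.66)/2 × 0.5 = 3.7425
  [3.5→9.5]: (6.66+0.47)/2 × 6 = 21.39
  Sum = 77.61 mg/L·hr
k_e = ln2 / t½ = 0.693147 / 1.57 = 0.4415 hr^-1
Extrapolated tail: C_last / k_e = 0.47 / 0.4415 = 1.065
AUC_0→∞ = 77.61 + 1.065 = 78.675 mg/L·hr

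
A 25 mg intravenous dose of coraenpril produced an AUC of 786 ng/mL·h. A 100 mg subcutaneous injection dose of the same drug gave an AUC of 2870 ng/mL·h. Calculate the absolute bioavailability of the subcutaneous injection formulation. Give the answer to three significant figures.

F = (AUC_ev / D_ev) / (AUC_iv / D_iv)
  = (2870/100) / (786/25)
  = 28.7 / 31.44 = 0.9128

F = 0.913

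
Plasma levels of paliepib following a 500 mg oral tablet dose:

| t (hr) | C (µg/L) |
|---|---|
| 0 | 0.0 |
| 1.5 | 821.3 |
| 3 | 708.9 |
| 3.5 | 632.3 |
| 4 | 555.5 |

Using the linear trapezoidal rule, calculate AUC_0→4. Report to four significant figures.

AUC = 2396 µg/L·hr

Trapezoidal AUC_0→4:
  [0→1.5]: (0.0+821.3)/2 × 1.5 = 615.975
  [1.5→3]: (821.3+708.9)/2 × 1.5 = 1147.65
  [3→3.5]: (708.9+632.3)/2 × 0.5 = 335.3
  [3.5→4]: (632.3+555.5)/2 × 0.5 = 296.95
  Sum = 2395.875 µg/L·hr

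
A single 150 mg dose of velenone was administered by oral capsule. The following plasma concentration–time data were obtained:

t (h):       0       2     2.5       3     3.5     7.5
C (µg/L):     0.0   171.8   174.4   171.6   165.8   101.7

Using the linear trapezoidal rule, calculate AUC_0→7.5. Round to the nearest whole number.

AUC = 964 µg/L·h

Trapezoidal AUC_0→7.5:
  [0→2]: (0.0+171.8)/2 × 2 = 171.8
  [2→2.5]: (171.8+174.4)/2 × 0.5 = 86.55
  [2.5→3]: (174.4+171.6)/2 × 0.5 = 86.5
  [3→3.5]: (171.6+165.8)/2 × 0.5 = 84.35
  [3.5→7.5]: (165.8+101.7)/2 × 4 = 535.0
  Sum = 964.2 µg/L·h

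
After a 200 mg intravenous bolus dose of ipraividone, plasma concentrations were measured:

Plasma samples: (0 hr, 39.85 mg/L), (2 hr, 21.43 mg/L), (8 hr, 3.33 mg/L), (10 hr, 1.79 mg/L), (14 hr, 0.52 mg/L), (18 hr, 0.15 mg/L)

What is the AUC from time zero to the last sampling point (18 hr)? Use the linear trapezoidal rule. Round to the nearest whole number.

AUC = 147 mg/L·hr

Trapezoidal AUC_0→18:
  [0→2]: (39.85+21.43)/2 × 2 = 61.28
  [2→8]: (21.43+3.33)/2 × 6 = 74.28
  [8→10]: (3.33+1.79)/2 × 2 = 5.12
  [10→14]: (1.79+0.52)/2 × 4 = 4.62
  [14→18]: (0.52+0.15)/2 × 4 = 1.34
  Sum = 146.64 mg/L·hr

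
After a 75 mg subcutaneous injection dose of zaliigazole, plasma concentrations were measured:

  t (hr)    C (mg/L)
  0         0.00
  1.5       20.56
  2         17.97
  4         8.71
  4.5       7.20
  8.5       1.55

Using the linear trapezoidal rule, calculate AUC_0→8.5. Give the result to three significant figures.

Trapezoidal AUC_0→8.5:
  [0→1.5]: (0.00+20.56)/2 × 1.5 = 15.42
  [1.5→2]: (20.56+17.97)/2 × 0.5 = 9.6325
  [2→4]: (17.97+8.71)/2 × 2 = 26.68
  [4→4.5]: (8.71+7.20)/2 × 0.5 = 3.9775
  [4.5→8.5]: (7.20+1.55)/2 × 4 = 17.5
  Sum = 73.21 mg/L·hr

AUC = 73.2 mg/L·hr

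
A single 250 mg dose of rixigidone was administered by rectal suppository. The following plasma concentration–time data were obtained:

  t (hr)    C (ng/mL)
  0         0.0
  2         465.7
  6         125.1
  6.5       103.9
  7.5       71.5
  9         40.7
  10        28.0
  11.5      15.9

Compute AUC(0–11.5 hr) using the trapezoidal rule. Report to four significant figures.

AUC = 1944 ng/mL·hr

Trapezoidal AUC_0→11.5:
  [0→2]: (0.0+465.7)/2 × 2 = 465.7
  [2→6]: (465.7+125.1)/2 × 4 = 1181.6
  [6→6.5]: (125.1+103.9)/2 × 0.5 = 57.25
  [6.5→7.5]: (103.9+71.5)/2 × 1 = 87.7
  [7.5→9]: (71.5+40.7)/2 × 1.5 = 84.15
  [9→10]: (40.7+28.0)/2 × 1 = 34.35
  [10→11.5]: (28.0+15.9)/2 × 1.5 = 32.925
  Sum = 1943.675 ng/mL·hr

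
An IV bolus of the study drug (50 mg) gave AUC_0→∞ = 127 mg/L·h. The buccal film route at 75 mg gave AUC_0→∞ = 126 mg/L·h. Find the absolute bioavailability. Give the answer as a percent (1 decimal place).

F = 66.1%

F = (AUC_ev / D_ev) / (AUC_iv / D_iv)
  = (126/75) / (127/50)
  = 1.68 / 2.54 = 0.6614
  = 66.14%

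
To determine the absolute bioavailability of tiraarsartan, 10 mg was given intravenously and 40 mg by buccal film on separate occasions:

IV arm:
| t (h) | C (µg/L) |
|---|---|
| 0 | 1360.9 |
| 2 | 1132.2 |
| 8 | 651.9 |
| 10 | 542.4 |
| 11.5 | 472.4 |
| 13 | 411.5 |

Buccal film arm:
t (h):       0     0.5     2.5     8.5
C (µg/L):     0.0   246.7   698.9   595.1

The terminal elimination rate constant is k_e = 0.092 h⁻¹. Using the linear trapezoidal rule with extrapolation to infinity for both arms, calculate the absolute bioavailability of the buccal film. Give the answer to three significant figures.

Trapezoidal AUC_0→13 (IV):
  [0→2]: (1360.9+1132.2)/2 × 2 = 2493.1
  [2→8]: (1132.2+651.9)/2 × 6 = 5352.3
  [8→10]: (651.9+542.4)/2 × 2 = 1194.3
  [10→11.5]: (542.4+472.4)/2 × 1.5 = 761.1
  [11.5→13]: (472.4+411.5)/2 × 1.5 = 662.925
  Sum = 10463.725 µg/L·h
IV tail: 411.5/0.092 = 4472.826; AUC_iv,0→∞ = 10463.725 + 4472.826 = 14936.551 µg/L·h
Trapezoidal AUC_0→8.5 (buccal film):
  [0→0.5]: (0.0+246.7)/2 × 0.5 = 61.675
  [0.5→2.5]: (246.7+698.9)/2 × 2 = 945.6
  [2.5→8.5]: (698.9+595.1)/2 × 6 = 3882.0
  Sum = 4889.275 µg/L·h
buccal film tail: 595.1/0.092 = 6468.478; AUC_ev,0→∞ = 4889.275 + 6468.478 = 11357.753 µg/L·h
F = (AUC_ev/D_ev)/(AUC_iv/D_iv) = (11357.753/40)/(14936.551/10) = 283.944/1493.6551 = 0.1901

F = 0.190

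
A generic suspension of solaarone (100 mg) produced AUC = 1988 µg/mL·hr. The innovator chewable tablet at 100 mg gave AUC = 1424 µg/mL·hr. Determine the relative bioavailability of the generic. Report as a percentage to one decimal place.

F_rel = (AUC_test/D_test) / (AUC_ref/D_ref)
      = (1988/100) / (1424/100)
      = 19.88 / 14.24 = 1.3961 = 139.61%

F_rel = 139.6%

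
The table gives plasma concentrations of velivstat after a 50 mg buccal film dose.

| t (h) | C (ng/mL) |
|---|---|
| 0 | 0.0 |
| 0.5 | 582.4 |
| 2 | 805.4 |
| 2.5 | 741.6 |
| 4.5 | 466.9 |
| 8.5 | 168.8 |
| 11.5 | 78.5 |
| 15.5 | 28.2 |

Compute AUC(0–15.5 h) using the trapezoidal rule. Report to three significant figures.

Trapezoidal AUC_0→15.5:
  [0→0.5]: (0.0+582.4)/2 × 0.5 = 145.6
  [0.5→2]: (582.4+805.4)/2 × 1.5 = 1040.85
  [2→2.5]: (805.4+741.6)/2 × 0.5 = 386.75
  [2.5→4.5]: (741.6+466.9)/2 × 2 = 1208.5
  [4.5→8.5]: (466.9+168.8)/2 × 4 = 1271.4
  [8.5→11.5]: (168.8+78.5)/2 × 3 = 370.95
  [11.5→15.5]: (78.5+28.2)/2 × 4 = 213.4
  Sum = 4637.45 ng/mL·h

AUC = 4640 ng/mL·h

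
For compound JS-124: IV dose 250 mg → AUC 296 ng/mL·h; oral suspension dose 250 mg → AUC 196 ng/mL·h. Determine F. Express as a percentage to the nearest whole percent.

F = (AUC_ev / D_ev) / (AUC_iv / D_iv)
  = (196/250) / (296/250)
  = 0.784 / 1.184 = 0.6622
  = 66.22%

F = 66%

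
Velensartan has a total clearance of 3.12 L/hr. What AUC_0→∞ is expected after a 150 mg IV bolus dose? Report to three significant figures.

AUC_0→∞ = Dose_iv / CL
        = 150 / 3.12 = 48.0769 mg/L·hr

AUC = 48.1 mg/L·hr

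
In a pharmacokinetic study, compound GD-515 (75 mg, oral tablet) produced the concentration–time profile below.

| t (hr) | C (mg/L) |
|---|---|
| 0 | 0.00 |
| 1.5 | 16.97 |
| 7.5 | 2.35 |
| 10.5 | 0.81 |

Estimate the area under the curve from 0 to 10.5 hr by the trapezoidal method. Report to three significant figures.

Trapezoidal AUC_0→10.5:
  [0→1.5]: (0.00+16.97)/2 × 1.5 = 12.7275
  [1.5→7.5]: (16.97+2.35)/2 × 6 = 57.96
  [7.5→10.5]: (2.35+0.81)/2 × 3 = 4.74
  Sum = 75.4275 mg/L·hr

AUC = 75.4 mg/L·hr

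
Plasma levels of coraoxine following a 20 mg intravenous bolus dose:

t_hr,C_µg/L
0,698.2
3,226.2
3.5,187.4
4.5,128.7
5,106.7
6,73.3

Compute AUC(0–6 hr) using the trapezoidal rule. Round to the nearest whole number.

AUC = 1797 µg/L·hr

Trapezoidal AUC_0→6:
  [0→3]: (698.2+226.2)/2 × 3 = 1386.6
  [3→3.5]: (226.2+187.4)/2 × 0.5 = 103.4
  [3.5→4.5]: (187.4+128.7)/2 × 1 = 158.05
  [4.5→5]: (128.7+106.7)/2 × 0.5 = 58.85
  [5→6]: (106.7+73.3)/2 × 1 = 90.0
  Sum = 1796.9 µg/L·hr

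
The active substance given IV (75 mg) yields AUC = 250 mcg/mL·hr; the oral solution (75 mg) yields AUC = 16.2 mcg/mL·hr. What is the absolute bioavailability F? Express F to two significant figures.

F = (AUC_ev / D_ev) / (AUC_iv / D_iv)
  = (16.2/75) / (250/75)
  = 0.216 / 3.33333 = 0.0648

F = 0.065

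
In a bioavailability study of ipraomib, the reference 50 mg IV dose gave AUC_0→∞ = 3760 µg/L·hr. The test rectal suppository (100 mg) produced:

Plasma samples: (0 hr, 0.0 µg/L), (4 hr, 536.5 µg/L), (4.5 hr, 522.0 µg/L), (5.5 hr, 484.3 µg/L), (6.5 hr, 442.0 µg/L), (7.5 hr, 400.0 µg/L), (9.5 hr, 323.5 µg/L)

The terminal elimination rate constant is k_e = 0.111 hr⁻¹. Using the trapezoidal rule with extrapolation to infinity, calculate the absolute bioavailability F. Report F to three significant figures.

Trapezoidal AUC_0→9.5 (rectal suppository):
  [0→4]: (0.0+536.5)/2 × 4 = 1073.0
  [4→4.5]: (536.5+522.0)/2 × 0.5 = 264.625
  [4.5→5.5]: (522.0+484.3)/2 × 1 = 503.15
  [5.5→6.5]: (484.3+442.0)/2 × 1 = 463.15
  [6.5→7.5]: (442.0+400.0)/2 × 1 = 421.0
  [7.5→9.5]: (400.0+323.5)/2 × 2 = 723.5
  Sum = 3448.425 µg/L·hr
Tail: C_last/k_e = 323.5/0.111 = 2914.414
AUC_0→∞ (rectal suppository) = 3448.425 + 2914.414 = 6362.839 µg/L·hr
F = (AUC_ev/D_ev)/(AUC_iv/D_iv) = (6362.839/100)/(3760/50) = 63.62839/75.2 = 0.8461

F = 0.846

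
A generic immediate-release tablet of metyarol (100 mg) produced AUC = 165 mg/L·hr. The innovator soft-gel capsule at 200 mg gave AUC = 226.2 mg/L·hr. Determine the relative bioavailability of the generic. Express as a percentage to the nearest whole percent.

F_rel = (AUC_test/D_test) / (AUC_ref/D_ref)
      = (165/100) / (226.2/200)
      = 1.65 / 1.131 = 1.4589 = 145.89%

F_rel = 146%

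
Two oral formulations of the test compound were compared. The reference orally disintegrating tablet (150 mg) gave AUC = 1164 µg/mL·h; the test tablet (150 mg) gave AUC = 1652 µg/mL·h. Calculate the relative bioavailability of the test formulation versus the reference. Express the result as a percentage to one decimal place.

F_rel = (AUC_test/D_test) / (AUC_ref/D_ref)
      = (1652/150) / (1164/150)
      = 11.0133 / 7.76 = 1.4192 = 141.92%

F_rel = 141.9%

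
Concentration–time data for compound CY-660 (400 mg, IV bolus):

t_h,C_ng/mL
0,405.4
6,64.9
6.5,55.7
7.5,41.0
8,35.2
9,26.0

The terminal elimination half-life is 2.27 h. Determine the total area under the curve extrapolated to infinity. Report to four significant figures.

AUC = 1624 ng/mL·h

Trapezoidal AUC_0→9:
  [0→6]: (405.4+64.9)/2 × 6 = 1410.9
  [6→6.5]: (64.9+55.7)/2 × 0.5 = 30.15
  [6.5→7.5]: (55.7+41.0)/2 × 1 = 48.35
  [7.5→8]: (41.0+35.2)/2 × 0.5 = 19.05
  [8→9]: (35.2+26.0)/2 × 1 = 30.6
  Sum = 1539.05 ng/mL·h
k_e = ln2 / t½ = 0.693147 / 2.27 = 0.3054 h^-1
Extrapolated tail: C_last / k_e = 26.0 / 0.3054 = 85.134
AUC_0→∞ = 1539.05 + 85.134 = 1624.184 ng/mL·h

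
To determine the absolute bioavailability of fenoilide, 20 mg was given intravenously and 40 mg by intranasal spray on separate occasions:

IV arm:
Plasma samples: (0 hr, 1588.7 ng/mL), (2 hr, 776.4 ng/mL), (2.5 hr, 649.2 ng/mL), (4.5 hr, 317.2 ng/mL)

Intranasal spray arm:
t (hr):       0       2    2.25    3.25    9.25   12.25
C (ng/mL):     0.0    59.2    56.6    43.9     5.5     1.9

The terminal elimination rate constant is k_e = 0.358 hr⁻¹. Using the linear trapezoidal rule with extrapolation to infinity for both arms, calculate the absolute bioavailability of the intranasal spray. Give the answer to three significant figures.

Trapezoidal AUC_0→4.5 (IV):
  [0→2]: (1588.7+776.4)/2 × 2 = 2365.1
  [2→2.5]: (776.4+649.2)/2 × 0.5 = 356.4
  [2.5→4.5]: (649.2+317.2)/2 × 2 = 966.4
  Sum = 3687.9 ng/mL·hr
IV tail: 317.2/0.358 = 886.034; AUC_iv,0→∞ = 3687.9 + 886.034 = 4573.934 ng/mL·hr
Trapezoidal AUC_0→12.25 (intranasal spray):
  [0→2]: (0.0+59.2)/2 × 2 = 59.2
  [2→2.25]: (59.2+56.6)/2 × 0.25 = 14.475
  [2.25→3.25]: (56.6+43.9)/2 × 1 = 50.25
  [3.25→9.25]: (43.9+5.5)/2 × 6 = 148.2
  [9.25→12.25]: (5.5+1.9)/2 × 3 = 11.1
  Sum = 283.225 ng/mL·hr
intranasal spray tail: 1.9/0.358 = 5.307; AUC_ev,0→∞ = 283.225 + 5.307 = 288.532 ng/mL·hr
F = (AUC_ev/D_ev)/(AUC_iv/D_iv) = (288.532/40)/(4573.934/20) = 7.2133/228.6967 = 0.0315

F = 0.0315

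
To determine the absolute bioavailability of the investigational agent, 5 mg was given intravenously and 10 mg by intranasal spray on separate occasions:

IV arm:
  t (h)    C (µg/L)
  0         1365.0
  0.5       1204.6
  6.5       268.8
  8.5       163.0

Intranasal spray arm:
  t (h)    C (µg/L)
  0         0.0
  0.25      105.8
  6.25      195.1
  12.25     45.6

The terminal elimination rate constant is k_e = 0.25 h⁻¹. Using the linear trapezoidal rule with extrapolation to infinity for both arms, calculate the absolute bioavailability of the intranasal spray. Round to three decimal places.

F = 0.148

Trapezoidal AUC_0→8.5 (IV):
  [0→0.5]: (1365.0+1204.6)/2 × 0.5 = 642.4
  [0.5→6.5]: (1204.6+268.8)/2 × 6 = 4420.2
  [6.5→8.5]: (268.8+163.0)/2 × 2 = 431.8
  Sum = 5494.4 µg/L·h
IV tail: 163.0/0.25 = 652.000; AUC_iv,0→∞ = 5494.4 + 652.000 = 6146.4 µg/L·h
Trapezoidal AUC_0→12.25 (intranasal spray):
  [0→0.25]: (0.0+105.8)/2 × 0.25 = 13.225
  [0.25→6.25]: (105.8+195.1)/2 × 6 = 902.7
  [6.25→12.25]: (195.1+45.6)/2 × 6 = 722.1
  Sum = 1638.025 µg/L·h
intranasal spray tail: 45.6/0.25 = 182.400; AUC_ev,0→∞ = 1638.025 + 182.400 = 1820.425 µg/L·h
F = (AUC_ev/D_ev)/(AUC_iv/D_iv) = (1820.425/10)/(6146.4/5) = 182.0425/1229.28 = 0.1481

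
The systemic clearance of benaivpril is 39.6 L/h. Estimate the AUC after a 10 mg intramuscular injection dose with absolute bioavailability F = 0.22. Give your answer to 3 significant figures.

AUC = 0.0556 mg/L·h

AUC_0→∞ = F × Dose / CL
        = 0.22 × 10 / 39.6 = 0.0555556 mg/L·h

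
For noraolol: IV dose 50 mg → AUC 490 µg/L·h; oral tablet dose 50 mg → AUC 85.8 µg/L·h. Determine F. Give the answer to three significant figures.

F = 0.175

F = (AUC_ev / D_ev) / (AUC_iv / D_iv)
  = (85.8/50) / (490/50)
  = 1.716 / 9.8 = 0.1751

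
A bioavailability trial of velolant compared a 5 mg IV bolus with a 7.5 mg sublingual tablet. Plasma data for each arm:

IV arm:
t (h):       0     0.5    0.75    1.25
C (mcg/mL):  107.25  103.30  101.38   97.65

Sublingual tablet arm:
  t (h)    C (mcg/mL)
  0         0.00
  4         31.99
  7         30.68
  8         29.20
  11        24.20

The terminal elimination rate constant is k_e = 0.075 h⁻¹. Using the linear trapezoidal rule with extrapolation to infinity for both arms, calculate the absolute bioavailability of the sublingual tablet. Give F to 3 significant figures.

Trapezoidal AUC_0→1.25 (IV):
  [0→0.5]: (107.25+103.30)/2 × 0.5 = 52.6375
  [0.5→0.75]: (103.30+101.38)/2 × 0.25 = 25.585
  [0.75→1.25]: (101.38+97.65)/2 × 0.5 = 49.7575
  Sum = 127.98 mcg/mL·h
IV tail: 97.65/0.075 = 1302.000; AUC_iv,0→∞ = 127.98 + 1302.000 = 1429.98 mcg/mL·h
Trapezoidal AUC_0→11 (sublingual tablet):
  [0→4]: (0.00+31.99)/2 × 4 = 63.98
  [4→7]: (31.99+30.68)/2 × 3 = 94.005
  [7→8]: (30.68+29.20)/2 × 1 = 29.94
  [8→11]: (29.20+24.20)/2 × 3 = 80.1
  Sum = 268.025 mcg/mL·h
sublingual tablet tail: 24.20/0.075 = 322.667; AUC_ev,0→∞ = 268.025 + 322.667 = 590.692 mcg/mL·h
F = (AUC_ev/D_ev)/(AUC_iv/D_iv) = (590.692/7.5)/(1429.98/5) = 78.7589/285.996 = 0.2754

F = 0.275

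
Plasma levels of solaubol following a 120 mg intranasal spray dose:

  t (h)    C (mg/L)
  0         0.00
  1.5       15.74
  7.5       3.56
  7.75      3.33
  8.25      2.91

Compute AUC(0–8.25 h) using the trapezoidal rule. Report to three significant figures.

Trapezoidal AUC_0→8.25:
  [0→1.5]: (0.00+15.74)/2 × 1.5 = 11.805
  [1.5→7.5]: (15.74+3.56)/2 × 6 = 57.9
  [7.5→7.75]: (3.56+3.33)/2 × 0.25 = 0.86125
  [7.75→8.25]: (3.33+2.91)/2 × 0.5 = 1.56
  Sum = 72.12625 mg/L·h

AUC = 72.1 mg/L·h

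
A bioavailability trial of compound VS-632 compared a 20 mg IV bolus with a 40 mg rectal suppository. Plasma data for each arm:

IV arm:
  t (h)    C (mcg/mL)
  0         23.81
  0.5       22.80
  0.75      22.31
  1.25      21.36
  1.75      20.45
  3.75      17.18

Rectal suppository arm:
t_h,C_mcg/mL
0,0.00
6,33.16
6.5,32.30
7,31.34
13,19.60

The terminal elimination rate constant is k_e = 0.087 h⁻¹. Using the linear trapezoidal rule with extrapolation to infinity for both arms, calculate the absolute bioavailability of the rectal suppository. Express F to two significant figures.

F = 0.93

Trapezoidal AUC_0→3.75 (IV):
  [0→0.5]: (23.81+22.80)/2 × 0.5 = 11.6525
  [0.5→0.75]: (22.80+22.31)/2 × 0.25 = 5.63875
  [0.75→1.25]: (22.31+21.36)/2 × 0.5 = 10.9175
  [1.25→1.75]: (21.36+20.45)/2 × 0.5 = 10.4525
  [1.75→3.75]: (20.45+17.18)/2 × 2 = 37.63
  Sum = 76.29125 mcg/mL·h
IV tail: 17.18/0.087 = 197.471; AUC_iv,0→∞ = 76.29125 + 197.471 = 273.76225 mcg/mL·h
Trapezoidal AUC_0→13 (rectal suppository):
  [0→6]: (0.00+33.16)/2 × 6 = 99.48
  [6→6.5]: (33.16+32.30)/2 × 0.5 = 16.365
  [6.5→7]: (32.30+31.34)/2 × 0.5 = 15.91
  [7→13]: (31.34+19.60)/2 × 6 = 152.82
  Sum = 284.575 mcg/mL·h
rectal suppository tail: 19.60/0.087 = 225.287; AUC_ev,0→∞ = 284.575 + 225.287 = 509.862 mcg/mL·h
F = (AUC_ev/D_ev)/(AUC_iv/D_iv) = (509.862/40)/(273.76225/20) = 12.74655/13.6881 = 0.9312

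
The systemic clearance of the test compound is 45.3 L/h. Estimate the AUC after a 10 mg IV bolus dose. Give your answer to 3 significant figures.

AUC = 0.221 mg/L·h

AUC_0→∞ = Dose_iv / CL
        = 10 / 45.3 = 0.220751 mg/L·h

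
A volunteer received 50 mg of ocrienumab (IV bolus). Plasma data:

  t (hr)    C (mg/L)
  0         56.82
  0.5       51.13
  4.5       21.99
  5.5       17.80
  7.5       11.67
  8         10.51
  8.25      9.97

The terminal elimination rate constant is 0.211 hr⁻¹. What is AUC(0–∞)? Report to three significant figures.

AUC = 278 mg/L·hr

Trapezoidal AUC_0→8.25:
  [0→0.5]: (56.82+51.13)/2 × 0.5 = 26.9875
  [0.5→4.5]: (51.13+21.99)/2 × 4 = 146.24
  [4.5→5.5]: (21.99+17.80)/2 × 1 = 19.895
  [5.5→7.5]: (17.80+11.67)/2 × 2 = 29.47
  [7.5→8]: (11.67+10.51)/2 × 0.5 = 5.545
  [8→8.25]: (10.51+9.97)/2 × 0.25 = 2.56
  Sum = 230.6975 mg/L·hr
Extrapolated tail: C_last / k_e = 9.97 / 0.211 = 47.251
AUC_0→∞ = 230.6975 + 47.251 = 277.9485 mg/L·hr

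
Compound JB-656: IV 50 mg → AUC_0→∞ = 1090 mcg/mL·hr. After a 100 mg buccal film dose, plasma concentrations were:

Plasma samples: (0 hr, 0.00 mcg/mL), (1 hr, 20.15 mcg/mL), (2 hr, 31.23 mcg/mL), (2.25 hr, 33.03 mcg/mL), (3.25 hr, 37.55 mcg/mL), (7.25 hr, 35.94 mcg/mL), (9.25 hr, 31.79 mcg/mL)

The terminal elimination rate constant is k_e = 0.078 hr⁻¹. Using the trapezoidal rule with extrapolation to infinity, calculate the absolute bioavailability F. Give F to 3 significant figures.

Trapezoidal AUC_0→9.25 (buccal film):
  [0→1]: (0.00+20.15)/2 × 1 = 10.075
  [1→2]: (20.15+31.23)/2 × 1 = 25.69
  [2→2.25]: (31.23+33.03)/2 × 0.25 = 8.0325
  [2.25→3.25]: (33.03+37.55)/2 × 1 = 35.29
  [3.25→7.25]: (37.55+35.94)/2 × 4 = 146.98
  [7.25→9.25]: (35.94+31.79)/2 × 2 = 67.73
  Sum = 293.7975 mcg/mL·hr
Tail: C_last/k_e = 31.79/0.078 = 407.564
AUC_0→∞ (buccal film) = 293.7975 + 407.564 = 701.3615 mcg/mL·hr
F = (AUC_ev/D_ev)/(AUC_iv/D_iv) = (701.3615/100)/(1090/50) = 7.013615/21.8 = 0.3217

F = 0.322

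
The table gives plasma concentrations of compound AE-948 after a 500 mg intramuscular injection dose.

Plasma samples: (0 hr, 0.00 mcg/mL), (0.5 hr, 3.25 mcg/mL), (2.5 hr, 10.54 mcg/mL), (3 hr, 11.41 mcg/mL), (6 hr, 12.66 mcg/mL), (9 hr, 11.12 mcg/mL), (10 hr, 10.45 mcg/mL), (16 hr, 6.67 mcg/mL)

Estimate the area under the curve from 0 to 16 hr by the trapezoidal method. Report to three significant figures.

AUC = 154 mcg/mL·hr

Trapezoidal AUC_0→16:
  [0→0.5]: (0.00+3.25)/2 × 0.5 = 0.8125
  [0.5→2.5]: (3.25+10.54)/2 × 2 = 13.79
  [2.5→3]: (10.54+11.41)/2 × 0.5 = 5.4875
  [3→6]: (11.41+12.66)/2 × 3 = 36.105
  [6→9]: (12.66+11.12)/2 × 3 = 35.67
  [9→10]: (11.12+10.45)/2 × 1 = 10.785
  [10→16]: (10.45+6.67)/2 × 6 = 51.36
  Sum = 154.01 mcg/mL·hr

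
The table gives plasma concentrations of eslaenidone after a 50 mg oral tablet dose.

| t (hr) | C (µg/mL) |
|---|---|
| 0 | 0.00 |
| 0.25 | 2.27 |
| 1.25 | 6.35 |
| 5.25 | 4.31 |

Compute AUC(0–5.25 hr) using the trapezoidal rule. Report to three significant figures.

Trapezoidal AUC_0→5.25:
  [0→0.25]: (0.00+2.27)/2 × 0.25 = 0.28375
  [0.25→1.25]: (2.27+6.35)/2 × 1 = 4.31
  [1.25→5.25]: (6.35+4.31)/2 × 4 = 21.32
  Sum = 25.91375 µg/mL·hr

AUC = 25.9 µg/mL·hr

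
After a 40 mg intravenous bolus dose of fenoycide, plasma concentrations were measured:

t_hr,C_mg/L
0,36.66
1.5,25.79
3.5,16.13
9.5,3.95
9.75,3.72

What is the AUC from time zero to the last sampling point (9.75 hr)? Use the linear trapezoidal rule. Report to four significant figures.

Trapezoidal AUC_0→9.75:
  [0→1.5]: (36.66+25.79)/2 × 1.5 = 46.8375
  [1.5→3.5]: (25.79+16.13)/2 × 2 = 41.92
  [3.5→9.5]: (16.13+3.95)/2 × 6 = 60.24
  [9.5→9.75]: (3.95+3.72)/2 × 0.25 = 0.95875
  Sum = 149.95625 mg/L·hr

AUC = 150.0 mg/L·hr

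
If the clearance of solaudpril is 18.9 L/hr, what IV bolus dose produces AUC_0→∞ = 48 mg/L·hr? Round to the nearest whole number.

Dose_iv = CL × AUC_0→∞
     = 18.9 × 48 = 907.2 mg

Dose = 907 mg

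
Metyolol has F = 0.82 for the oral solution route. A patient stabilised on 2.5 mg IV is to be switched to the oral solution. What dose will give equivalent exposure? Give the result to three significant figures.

D_oral = 3.05 mg

For equal systemic exposure: F × D_ev = D_iv
D_ev = D_iv / F = 2.5 / 0.82 = 3.04878 mg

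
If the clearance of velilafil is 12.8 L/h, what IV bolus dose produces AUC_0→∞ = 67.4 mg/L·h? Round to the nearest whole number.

Dose = 863 mg

Dose_iv = CL × AUC_0→∞
     = 12.8 × 67.4 = 862.72 mg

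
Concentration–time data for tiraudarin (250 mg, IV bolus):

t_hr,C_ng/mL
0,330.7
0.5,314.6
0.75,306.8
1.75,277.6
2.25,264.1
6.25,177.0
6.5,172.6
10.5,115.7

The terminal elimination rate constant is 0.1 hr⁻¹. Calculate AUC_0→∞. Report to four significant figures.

AUC = 3326 ng/mL·hr

Trapezoidal AUC_0→10.5:
  [0→0.5]: (330.7+314.6)/2 × 0.5 = 161.325
  [0.5→0.75]: (314.6+306.8)/2 × 0.25 = 77.675
  [0.75→1.75]: (306.8+277.6)/2 × 1 = 292.2
  [1.75→2.25]: (277.6+264.1)/2 × 0.5 = 135.425
  [2.25→6.25]: (264.1+177.0)/2 × 4 = 882.2
  [6.25→6.5]: (177.0+172.6)/2 × 0.25 = 43.7
  [6.5→10.5]: (172.6+115.7)/2 × 4 = 576.6
  Sum = 2169.125 ng/mL·hr
Extrapolated tail: C_last / k_e = 115.7 / 0.1 = 1157.000
AUC_0→∞ = 2169.125 + 1157.000 = 3326.125 ng/mL·hr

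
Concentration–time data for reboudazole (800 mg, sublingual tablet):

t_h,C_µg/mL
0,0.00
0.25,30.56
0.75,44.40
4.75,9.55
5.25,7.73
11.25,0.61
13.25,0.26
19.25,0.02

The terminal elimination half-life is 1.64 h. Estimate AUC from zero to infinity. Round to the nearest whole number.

Trapezoidal AUC_0→19.25:
  [0→0.25]: (0.00+30.56)/2 × 0.25 = 3.82
  [0.25→0.75]: (30.56+44.40)/2 × 0.5 = 18.74
  [0.75→4.75]: (44.40+9.55)/2 × 4 = 107.9
  [4.75→5.25]: (9.55+7.73)/2 × 0.5 = 4.32
  [5.25→11.25]: (7.73+0.61)/2 × 6 = 25.02
  [11.25→13.25]: (0.61+0.26)/2 × 2 = 0.87
  [13.25→19.25]: (0.26+0.02)/2 × 6 = 0.84
  Sum = 161.51 µg/mL·h
k_e = ln2 / t½ = 0.693147 / 1.64 = 0.4227 h^-1
Extrapolated tail: C_last / k_e = 0.02 / 0.4227 = 0.047
AUC_0→∞ = 161.51 + 0.047 = 161.557 µg/mL·h

AUC = 162 µg/mL·h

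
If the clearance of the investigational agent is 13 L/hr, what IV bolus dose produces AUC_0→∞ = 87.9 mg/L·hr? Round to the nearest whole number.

Dose_iv = CL × AUC_0→∞
     = 13 × 87.9 = 1142.7 mg

Dose = 1143 mg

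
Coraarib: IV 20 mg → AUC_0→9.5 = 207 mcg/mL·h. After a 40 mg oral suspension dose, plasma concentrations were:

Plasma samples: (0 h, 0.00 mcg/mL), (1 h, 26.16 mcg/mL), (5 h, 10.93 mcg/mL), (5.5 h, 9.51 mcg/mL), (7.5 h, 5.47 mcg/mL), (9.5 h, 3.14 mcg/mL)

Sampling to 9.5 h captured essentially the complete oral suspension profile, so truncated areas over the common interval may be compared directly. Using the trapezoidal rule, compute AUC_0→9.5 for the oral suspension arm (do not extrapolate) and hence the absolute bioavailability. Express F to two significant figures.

F = 0.28

Trapezoidal AUC_0→9.5 (oral suspension):
  [0→1]: (0.00+26.16)/2 × 1 = 13.08
  [1→5]: (26.16+10.93)/2 × 4 = 74.18
  [5→5.5]: (10.93+9.51)/2 × 0.5 = 5.11
  [5.5→7.5]: (9.51+5.47)/2 × 2 = 14.98
  [7.5→9.5]: (5.47+3.14)/2 × 2 = 8.61
  Sum = 115.96 mcg/mL·h
F = (AUC_ev/D_ev)/(AUC_iv/D_iv) = (115.96/40)/(207/20) = 2.899/10.35 = 0.2801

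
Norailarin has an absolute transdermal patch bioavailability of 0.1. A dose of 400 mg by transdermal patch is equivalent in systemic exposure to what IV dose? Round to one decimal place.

D_iv = 40.0 mg

Systemic exposure from an extravascular dose = F × D_ev, so the equivalent IV dose is F × D_ev.
D_iv = F × D_ev = 0.1 × 400 = 40 mg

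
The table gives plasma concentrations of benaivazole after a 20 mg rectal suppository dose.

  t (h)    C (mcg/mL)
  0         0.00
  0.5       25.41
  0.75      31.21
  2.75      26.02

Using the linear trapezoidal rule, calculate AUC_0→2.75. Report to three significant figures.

AUC = 70.7 mcg/mL·h

Trapezoidal AUC_0→2.75:
  [0→0.5]: (0.00+25.41)/2 × 0.5 = 6.3525
  [0.5→0.75]: (25.41+31.21)/2 × 0.25 = 7.0775
  [0.75→2.75]: (31.21+26.02)/2 × 2 = 57.23
  Sum = 70.66 mcg/mL·h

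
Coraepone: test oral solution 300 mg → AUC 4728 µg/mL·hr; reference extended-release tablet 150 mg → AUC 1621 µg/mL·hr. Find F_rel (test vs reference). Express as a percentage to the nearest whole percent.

F_rel = (AUC_test/D_test) / (AUC_ref/D_ref)
      = (4728/300) / (1621/150)
      = 15.76 / 10.8067 = 1.4584 = 145.84%

F_rel = 146%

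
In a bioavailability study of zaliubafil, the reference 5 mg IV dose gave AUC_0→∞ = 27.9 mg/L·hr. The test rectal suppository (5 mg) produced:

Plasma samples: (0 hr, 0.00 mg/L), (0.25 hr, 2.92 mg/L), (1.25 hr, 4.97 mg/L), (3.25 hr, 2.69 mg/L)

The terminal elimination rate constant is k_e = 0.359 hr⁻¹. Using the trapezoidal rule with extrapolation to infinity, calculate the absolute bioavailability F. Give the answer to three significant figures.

Trapezoidal AUC_0→3.25 (rectal suppository):
  [0→0.25]: (0.00+2.92)/2 × 0.25 = 0.365
  [0.25→1.25]: (2.92+4.97)/2 × 1 = 3.945
  [1.25→3.25]: (4.97+2.69)/2 × 2 = 7.66
  Sum = 11.97 mg/L·hr
Tail: C_last/k_e = 2.69/0.359 = 7.493
AUC_0→∞ (rectal suppository) = 11.97 + 7.493 = 19.463 mg/L·hr
F = (AUC_ev/D_ev)/(AUC_iv/D_iv) = (19.463/5)/(27.9/5) = 3.8926/5.58 = 0.6976

F = 0.698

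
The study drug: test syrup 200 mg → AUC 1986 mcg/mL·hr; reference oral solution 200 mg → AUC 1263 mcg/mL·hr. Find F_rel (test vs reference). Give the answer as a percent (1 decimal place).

F_rel = 157.2%

F_rel = (AUC_test/D_test) / (AUC_ref/D_ref)
      = (1986/200) / (1263/200)
      = 9.93 / 6.315 = 1.5724 = 157.24%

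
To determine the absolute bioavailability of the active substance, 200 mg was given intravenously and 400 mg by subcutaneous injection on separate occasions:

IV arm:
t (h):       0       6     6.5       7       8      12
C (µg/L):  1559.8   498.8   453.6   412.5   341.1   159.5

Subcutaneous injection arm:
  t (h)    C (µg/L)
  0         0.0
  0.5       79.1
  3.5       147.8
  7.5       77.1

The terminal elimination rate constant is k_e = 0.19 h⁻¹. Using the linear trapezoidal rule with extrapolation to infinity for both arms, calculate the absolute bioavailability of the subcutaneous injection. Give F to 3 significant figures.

Trapezoidal AUC_0→12 (IV):
  [0→6]: (1559.8+498.8)/2 × 6 = 6175.8
  [6→6.5]: (498.8+453.6)/2 × 0.5 = 238.1
  [6.5→7]: (453.6+412.5)/2 × 0.5 = 216.525
  [7→8]: (412.5+341.1)/2 × 1 = 376.8
  [8→12]: (341.1+159.5)/2 × 4 = 1001.2
  Sum = 8008.425 µg/L·h
IV tail: 159.5/0.19 = 839.474; AUC_iv,0→∞ = 8008.425 + 839.474 = 8847.899 µg/L·h
Trapezoidal AUC_0→7.5 (subcutaneous injection):
  [0→0.5]: (0.0+79.1)/2 × 0.5 = 19.775
  [0.5→3.5]: (79.1+147.8)/2 × 3 = 340.35
  [3.5→7.5]: (147.8+77.1)/2 × 4 = 449.8
  Sum = 809.925 µg/L·h
subcutaneous injection tail: 77.1/0.19 = 405.789; AUC_ev,0→∞ = 809.925 + 405.789 = 1215.714 µg/L·h
F = (AUC_ev/D_ev)/(AUC_iv/D_iv) = (1215.714/400)/(8847.899/200) = 3.039285/44.239495 = 0.0687

F = 0.0687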